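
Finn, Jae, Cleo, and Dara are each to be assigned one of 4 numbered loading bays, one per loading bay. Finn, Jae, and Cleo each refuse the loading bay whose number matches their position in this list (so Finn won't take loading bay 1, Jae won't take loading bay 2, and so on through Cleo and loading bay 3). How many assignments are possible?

11

Let Aᵢ (for i ∈ {1, 2, 3}) be the placements that put person i in their forbidden loading bay. Any j of these fix j positions, leaving (4−j)! ways to fill the rest, and there are C(3,j) ways to pick which j.
By inclusion–exclusion, the number of valid placements is Σ_{j=0}^{3} (−1)^j C(3,j)·(4−j)!.
Computing: 24 − 18 + 6 − 1 = 11.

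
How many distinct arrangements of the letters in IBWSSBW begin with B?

180

With the first slot taken by B, it remains to arrange the other 6 letters (IWSSBW).
Those 6 letters have S appearing twice and W appearing twice, giving (6)!/(2!·2!) = 180.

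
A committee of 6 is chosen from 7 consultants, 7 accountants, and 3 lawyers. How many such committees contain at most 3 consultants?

Split by how many consultants are chosen (0 through 3).
Sum: C(7,0)·C(10,6) + C(7,1)·C(10,5) + C(7,2)·C(10,4) + C(7,3)·C(10,3) = 210 + 1764 + 4410 + 4200 = 10584.

10584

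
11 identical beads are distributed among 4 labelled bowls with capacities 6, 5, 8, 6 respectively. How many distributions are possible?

Ignoring the caps, the number of non-negative solutions to x_1+…+x_4 = 11 is C(14,3) = 364.
Subtract solutions that violate a single cap (substitute x_i' = x_i − (cap_i+1)): x_1 ≥ 7 gives C(7,3) = 35; x_2 ≥ 6 gives C(8,3) = 56; x_3 ≥ 9 gives C(5,3) = 10; x_4 ≥ 7 gives C(7,3) = 35. Together 136.
No two caps can be exceeded simultaneously, so the pair terms are all 0.
By inclusion–exclusion the count is 364 − 136 + 0 = 228.

228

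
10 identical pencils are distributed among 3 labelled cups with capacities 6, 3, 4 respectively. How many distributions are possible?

By stars and bars, unrestricted non-negative solutions to x_1+…+x_3 = 10 number C(10+2,2) = 66.
Subtract solutions that violate a single cap (substitute x_i' = x_i − (cap_i+1)): x_1 ≥ 7 gives C(5,2) = 10; x_2 ≥ 4 gives C(8,2) = 28; x_3 ≥ 5 gives C(7,2) = 21. Together 59.
Add back pairs where two caps are both exceeded: 0 + 0 + 3 = 3.
By inclusion–exclusion the count is 66 − 59 + 3 = 10.

10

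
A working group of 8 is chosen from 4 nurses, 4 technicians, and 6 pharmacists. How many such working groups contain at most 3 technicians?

2793

Split by how many technicians are chosen (0 through 3).
Sum: C(4,0)·C(10,8) + C(4,1)·C(10,7) + C(4,2)·C(10,6) + C(4,3)·C(10,5) = 45 + 480 + 1260 + 1008 = 2793.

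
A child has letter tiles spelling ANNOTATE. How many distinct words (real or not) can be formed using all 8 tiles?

Letter multiplicities in ANNOTATE: A×2, E×1, N×2, O×1, T×2.
The number of distinct arrangements is 8!/(2!·2!·2!) = 40320/8 = 5040.

5040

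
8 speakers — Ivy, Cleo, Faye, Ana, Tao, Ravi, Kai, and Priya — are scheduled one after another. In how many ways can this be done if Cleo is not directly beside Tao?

30240

Of the 8! = 40320 arrangements, those with Cleo and Tao adjacent number 2 × 7! = 10080 (treat the pair as a block with 2 internal orders).
Complementary counting: 40320 − 10080 = 30240.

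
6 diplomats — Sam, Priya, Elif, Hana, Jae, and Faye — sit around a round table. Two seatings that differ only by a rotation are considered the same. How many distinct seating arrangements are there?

Around a circle, 6 distinct people have 6!/6 = (5)! = 120 rotationally distinct seatings.

120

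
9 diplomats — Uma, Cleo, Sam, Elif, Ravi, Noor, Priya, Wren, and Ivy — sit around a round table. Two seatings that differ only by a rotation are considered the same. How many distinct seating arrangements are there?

40320

Fix one person's seat to break rotational symmetry; the remaining 8 people can be arranged in (8)! = 40320 ways.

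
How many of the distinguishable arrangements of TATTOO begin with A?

With the first slot taken by A, it remains to arrange the other 5 letters (TTTOO).
Those 5 letters have O appearing twice and T appearing 3 times, giving (5)!/(3!·2!) = 10.

10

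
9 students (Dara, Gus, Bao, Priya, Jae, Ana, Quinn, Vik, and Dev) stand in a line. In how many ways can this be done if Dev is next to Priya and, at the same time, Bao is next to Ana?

Treat {Dev,Priya} as one block (2 orders) and {Bao,Ana} as another (2 orders).
That leaves 7 units to arrange: 2 × 2 × 7! = 4 × 5040 = 20160.

20160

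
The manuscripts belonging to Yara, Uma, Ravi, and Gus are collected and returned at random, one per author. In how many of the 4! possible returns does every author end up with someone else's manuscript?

Let Aᵢ be the assignments in which author i gets their own manuscript. We want the size of the complement of A₁∪…∪A_4.
By inclusion–exclusion this is Σ_{j=0}^{4} (−1)^j C(4,j)·(4−j)!.
Computing: 24 − 24 + 12 − 4 + 1 = 9.

9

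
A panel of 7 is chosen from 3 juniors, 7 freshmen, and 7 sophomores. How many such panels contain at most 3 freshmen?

14232

Split by how many freshmen are chosen (0 through 3).
Sum: C(7,0)·C(10,7) + C(7,1)·C(10,6) + C(7,2)·C(10,5) + C(7,3)·C(10,4) = 120 + 1470 + 5292 + 7350 = 14232.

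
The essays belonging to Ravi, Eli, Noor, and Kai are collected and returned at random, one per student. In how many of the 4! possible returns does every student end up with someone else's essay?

9

Let Aᵢ be the assignments in which student i gets their own essay. We want the size of the complement of A₁∪…∪A_4.
By inclusion–exclusion this is Σ_{j=0}^{4} (−1)^j C(4,j)·(4−j)!.
Computing: 24 − 24 + 12 − 4 + 1 = 9.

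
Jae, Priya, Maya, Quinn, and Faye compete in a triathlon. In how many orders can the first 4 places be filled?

120

There are 5 choices for 1st place, 4 for 2nd, and so on down to 2 for position 4.
That gives 5 × 4 × 3 × 2 = 120.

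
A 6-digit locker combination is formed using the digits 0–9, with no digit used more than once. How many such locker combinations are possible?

Choose and order 6 of the 10 symbols: the first digit has 10 options, the next 9, and so on down to 5.
That product is 10 × 9 × 8 × 7 × 6 × 5 = 151200.

151200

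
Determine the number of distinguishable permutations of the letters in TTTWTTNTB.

The 9 letters of TTTWTTNTB have repeats: T appearing 6 times.
Dividing 9! = 362880 by 6! = 720 for the repeated letters gives 504.

504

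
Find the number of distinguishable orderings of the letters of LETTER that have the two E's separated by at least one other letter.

There are 6!/(2!·2!) = 180 arrangements of LETTER in total.
Arrangements with the E's together: treat EE as one letter, giving (5)!/(2!) = 60.
Subtracting, 180 − 60 = 120 arrangements keep the E's apart.

120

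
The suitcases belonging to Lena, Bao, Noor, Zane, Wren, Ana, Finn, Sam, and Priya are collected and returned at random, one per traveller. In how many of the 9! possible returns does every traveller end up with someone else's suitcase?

Count assignments avoiding every fixed point. For any j of the 9 travellers fixed to their own suitcase, the other 9−j can be arranged in (9−j)! ways.
By inclusion–exclusion this is Σ_{j=0}^{9} (−1)^j C(9,j)·(9−j)!.
Computing: 362880 − 362880 + 181440 − 60480 + 15120 − 3024 + 504 − 72 + 9 − 1 = 133496.

133496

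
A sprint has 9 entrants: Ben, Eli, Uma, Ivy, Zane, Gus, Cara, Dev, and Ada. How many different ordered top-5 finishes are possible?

This is an ordered selection of 5 from 9: P(9,5).
That gives 9 × 8 × 7 × 6 × 5 = 15120.

15120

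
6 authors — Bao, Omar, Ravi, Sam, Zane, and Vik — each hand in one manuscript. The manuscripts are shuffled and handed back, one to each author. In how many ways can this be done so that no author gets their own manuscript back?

265

Let Aᵢ be the assignments in which author i gets their own manuscript. We want the size of the complement of A₁∪…∪A_6.
By inclusion–exclusion this is Σ_{j=0}^{6} (−1)^j C(6,j)·(6−j)!.
Computing: 720 − 720 + 360 − 120 + 30 − 6 + 1 = 265.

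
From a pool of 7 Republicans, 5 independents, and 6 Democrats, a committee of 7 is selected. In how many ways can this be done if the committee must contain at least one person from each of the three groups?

28987

Unrestricted: C(18,7) = 31824 ways to pick any 7 of the 18.
Subtract selections that omit an entire group: no Republicans → C(11,7) = 330; no independents → C(13,7) = 1716; no Democrats → C(12,7) = 792.
Add back selections omitting two groups (i.e. drawn from a single group): C(7,7) + C(5,7) + C(6,7) = 1.
By inclusion–exclusion: 31824 − 2838 + 1 = 28987.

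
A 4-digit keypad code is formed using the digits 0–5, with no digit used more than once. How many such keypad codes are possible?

360

Choose and order 4 of the 6 symbols: the first digit has 6 options, the next 5, then 4, 3.
That product is 6 × 5 × 4 × 3 = 360.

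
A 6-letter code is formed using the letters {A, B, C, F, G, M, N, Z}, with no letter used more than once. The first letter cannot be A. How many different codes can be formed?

The first letter has 8−1 = 7 choices (anything except A).
The remaining 5 letters are filled from the other 7 symbols without repetition: 7 × 6 × 5 × 4 × 3 = 2520.
Total: 7 × 2520 = 17640.

17640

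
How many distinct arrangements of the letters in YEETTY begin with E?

30

With the first slot taken by E, it remains to arrange the other 5 letters (YETTY).
Those 5 letters have T appearing twice and Y appearing twice, giving (5)!/(2!·2!) = 30.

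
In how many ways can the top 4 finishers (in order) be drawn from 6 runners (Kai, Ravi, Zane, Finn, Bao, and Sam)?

There are 6 choices for 1st place, 5 for 2nd, and so on down to 3 for position 4.
That gives 6 × 5 × 4 × 3 = 360.

360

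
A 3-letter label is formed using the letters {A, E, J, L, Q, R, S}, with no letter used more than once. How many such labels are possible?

With no repetition, fill the 3 letters in order: 7 choices, then 6, down to 5.
7 × 6 × 5 = 210.

210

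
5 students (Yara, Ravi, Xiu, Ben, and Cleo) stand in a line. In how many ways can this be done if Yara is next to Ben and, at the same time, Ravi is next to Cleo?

Treat {Yara,Ben} as one block (2 orders) and {Ravi,Cleo} as another (2 orders).
That leaves 3 units to arrange: 2 × 2 × 3! = 4 × 6 = 24.

24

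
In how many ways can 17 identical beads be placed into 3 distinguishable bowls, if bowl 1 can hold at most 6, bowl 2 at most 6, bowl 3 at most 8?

Without the upper bounds there are C(19,2) = 171 ways to split 17 among 3 bowls.
Subtract solutions that violate a single cap (substitute x_i' = x_i − (cap_i+1)): x_1 ≥ 7 gives C(12,2) = 66; x_2 ≥ 7 gives C(12,2) = 66; x_3 ≥ 9 gives C(10,2) = 45. Together 177.
Add back pairs where two caps are both exceeded: 10 + 3 + 3 = 16.
By inclusion–exclusion the count is 171 − 177 + 16 = 10.

10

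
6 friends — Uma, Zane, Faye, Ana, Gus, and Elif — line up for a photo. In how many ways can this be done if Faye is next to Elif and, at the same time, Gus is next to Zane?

96

Treat {Faye,Elif} as one block (2 orders) and {Gus,Zane} as another (2 orders).
That leaves 4 units to arrange: 2 × 2 × 4! = 4 × 24 = 96.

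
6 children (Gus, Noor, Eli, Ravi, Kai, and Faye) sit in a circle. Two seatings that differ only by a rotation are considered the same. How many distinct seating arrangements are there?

120

Around a circle, 6 distinct people have 6!/6 = (5)! = 120 rotationally distinct seatings.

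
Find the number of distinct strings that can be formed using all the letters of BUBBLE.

The 6 letters of BUBBLE have repeats: B appearing 3 times.
So there are 6! / (3!) = 120 distinguishable arrangements.

120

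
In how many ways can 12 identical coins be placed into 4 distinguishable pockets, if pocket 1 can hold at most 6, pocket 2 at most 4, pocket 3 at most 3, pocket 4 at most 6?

88

Without the upper bounds there are C(15,3) = 455 ways to split 12 among 4 pockets.
Subtract solutions that violate a single cap (substitute x_i' = x_i − (cap_i+1)): x_1 ≥ 7 gives C(8,3) = 56; x_2 ≥ 5 gives C(10,3) = 120; x_3 ≥ 4 gives C(11,3) = 165; x_4 ≥ 7 gives C(8,3) = 56. Together 397.
Add back pairs where two caps are both exceeded: 1 + 4 + 0 + 20 + 1 + 4 = 30.
By inclusion–exclusion the count is 455 − 397 + 30 = 88.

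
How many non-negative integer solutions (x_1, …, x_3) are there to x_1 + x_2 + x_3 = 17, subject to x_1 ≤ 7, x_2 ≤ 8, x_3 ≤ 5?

Without the upper bounds there are C(19,2) = 171 ways to split 17 among 3 variables.
Subtract solutions that violate a single cap (substitute x_i' = x_i − (cap_i+1)): x_1 ≥ 8 gives C(11,2) = 55; x_2 ≥ 9 gives C(10,2) = 45; x_3 ≥ 6 gives C(13,2) = 78. Together 178.
Add back pairs where two caps are both exceeded: 1 + 10 + 6 = 17.
By inclusion–exclusion the count is 171 − 178 + 17 = 10.

10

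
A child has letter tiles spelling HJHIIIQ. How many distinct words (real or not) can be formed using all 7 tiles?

The 7 letters of HJHIIIQ have repeats: H appearing twice and I appearing 3 times.
Dividing 7! = 5040 by 3!·2! = 12 for the repeated letters gives 420.

420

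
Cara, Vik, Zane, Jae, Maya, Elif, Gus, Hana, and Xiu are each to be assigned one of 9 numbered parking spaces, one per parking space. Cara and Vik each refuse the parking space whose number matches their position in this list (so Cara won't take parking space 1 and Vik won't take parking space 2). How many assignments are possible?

Let Aᵢ (for i ∈ {1, 2}) be the placements that put person i in their forbidden parking space. Any j of these fix j positions, leaving (9−j)! ways to fill the rest, and there are C(2,j) ways to pick which j.
By inclusion–exclusion, the number of valid placements is Σ_{j=0}^{2} (−1)^j C(2,j)·(9−j)!.
Computing: 362880 − 80640 + 5040 = 287280.

287280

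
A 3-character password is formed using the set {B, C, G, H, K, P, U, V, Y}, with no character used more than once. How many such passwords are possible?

504

With no repetition, fill the 3 characters in order: 9 choices, then 8, down to 7.
That product is 9 × 8 × 7 = 504.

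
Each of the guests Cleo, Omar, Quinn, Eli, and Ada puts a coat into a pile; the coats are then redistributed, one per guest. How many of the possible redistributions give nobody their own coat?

Count assignments avoiding every fixed point. For any j of the 5 guests fixed to their own coat, the other 5−j can be arranged in (5−j)! ways.
By inclusion–exclusion this is Σ_{j=0}^{5} (−1)^j C(5,j)·(5−j)!.
Computing: 120 − 120 + 60 − 20 + 5 − 1 = 44.

44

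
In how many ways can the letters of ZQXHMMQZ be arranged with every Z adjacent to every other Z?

Treat the 2 copies of Z as a single block. The multiset to arrange is then {ZZ, H, M, M, Q, Q, X}, 7 items in all.
That gives (7)!/(2!·2!) = 1260 arrangements.

1260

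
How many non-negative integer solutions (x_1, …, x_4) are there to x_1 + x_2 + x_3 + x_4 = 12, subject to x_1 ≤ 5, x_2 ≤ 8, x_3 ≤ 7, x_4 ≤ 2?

Ignoring the caps, the number of non-negative solutions to x_1+…+x_4 = 12 is C(15,3) = 455.
Subtract solutions that violate a single cap (substitute x_i' = x_i − (cap_i+1)): x_1 ≥ 6 gives C(9,3) = 84; x_2 ≥ 9 gives C(6,3) = 20; x_3 ≥ 8 gives C(7,3) = 35; x_4 ≥ 3 gives C(12,3) = 220. Together 359.
Add back pairs where two caps are both exceeded: 0 + 0 + 20 + 0 + 1 + 4 = 25.
By inclusion–exclusion the count is 455 − 359 + 25 = 121.

121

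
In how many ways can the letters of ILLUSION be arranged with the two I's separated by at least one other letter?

There are 8!/(2!·2!) = 10080 arrangements of ILLUSION in total.
If the two I's are adjacent, glue them into one block, leaving 7 items to arrange: (7)!/(2!) = 2520 ways.
Hence 10080 − 2520 = 7560.

7560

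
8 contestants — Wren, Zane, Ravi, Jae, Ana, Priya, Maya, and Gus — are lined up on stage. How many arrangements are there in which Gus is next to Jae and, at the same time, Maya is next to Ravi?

2880

Treat {Gus,Jae} as one block (2 orders) and {Maya,Ravi} as another (2 orders).
That leaves 6 units to arrange: 2 × 2 × 6! = 4 × 720 = 2880.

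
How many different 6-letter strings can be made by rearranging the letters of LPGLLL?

30

LPGLLL has 6 letters with L appearing 4 times.
The number of distinct arrangements is 6!/(4!) = 720/24 = 30.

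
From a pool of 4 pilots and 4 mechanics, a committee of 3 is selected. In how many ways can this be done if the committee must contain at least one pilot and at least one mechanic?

Unrestricted: C(8,3) = 56 ways to pick any 3 of the 8.
Selections missing a whole group: no pilots → C(4,3) = 4; no mechanics → C(4,3) = 4.
Both groups omitted at once is impossible, so 56 − 8 = 48.

48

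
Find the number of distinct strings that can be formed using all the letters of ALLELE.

60

Letter multiplicities in ALLELE: A×1, E×2, L×3.
The number of distinct arrangements is 6!/(3!·2!) = 720/12 = 60.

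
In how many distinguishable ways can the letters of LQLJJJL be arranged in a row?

LQLJJJL has 7 letters with J appearing 3 times and L appearing 3 times.
The number of distinct arrangements is 7!/(3!·3!) = 5040/36 = 140.

140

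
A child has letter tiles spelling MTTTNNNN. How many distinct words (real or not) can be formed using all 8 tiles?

The 8 letters of MTTTNNNN have repeats: N appearing 4 times and T appearing 3 times.
So there are 8! / (4!·3!) = 280 distinguishable arrangements.

280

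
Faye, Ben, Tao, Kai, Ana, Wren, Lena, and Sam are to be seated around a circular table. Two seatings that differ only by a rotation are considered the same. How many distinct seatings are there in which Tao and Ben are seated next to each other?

1440

Glue Tao and Ben into a block (2 internal orders). Seating 7 units around a circle gives (6)! arrangements.
So 2 × (6)! = 2 × 720 = 1440.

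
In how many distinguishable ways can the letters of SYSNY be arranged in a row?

Letter multiplicities in SYSNY: N×1, S×2, Y×2.
The number of distinct arrangements is 5!/(2!·2!) = 120/4 = 30.

30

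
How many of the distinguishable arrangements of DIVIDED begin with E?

Fix E in the first position and arrange the remaining 6 letters.
Those 6 letters have D appearing 3 times and I appearing twice, giving (6)!/(3!·2!) = 60.

60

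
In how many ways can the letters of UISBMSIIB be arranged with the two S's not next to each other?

There are 9!/(3!·2!·2!) = 15120 arrangements of UISBMSIIB in total.
Arrangements with the S's together: treat SS as one letter, giving (8)!/(3!·2!) = 3360.
Subtracting, 15120 − 3360 = 11760 arrangements keep the S's apart.

11760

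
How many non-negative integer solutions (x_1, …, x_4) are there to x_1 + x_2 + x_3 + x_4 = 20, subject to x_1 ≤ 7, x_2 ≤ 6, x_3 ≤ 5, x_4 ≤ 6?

35

By stars and bars, unrestricted non-negative solutions to x_1+…+x_4 = 20 number C(20+3,3) = 1771.
Subtract solutions that violate a single cap (substitute x_i' = x_i − (cap_i+1)): x_1 ≥ 8 gives C(15,3) = 455; x_2 ≥ 7 gives C(16,3) = 560; x_3 ≥ 6 gives C(17,3) = 680; x_4 ≥ 7 gives C(16,3) = 560. Together 2255.
Add back pairs where two caps are both exceeded: 56 + 84 + 56 + 120 + 84 + 120 = 520.
Subtract triples: 0 + 0 + 0 + 1 = 1.
By inclusion–exclusion the count is 1771 − 2255 + 520 − 1 = 35.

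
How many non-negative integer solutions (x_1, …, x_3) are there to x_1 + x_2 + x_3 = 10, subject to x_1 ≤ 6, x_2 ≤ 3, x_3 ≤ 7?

22

Without the upper bounds there are C(12,2) = 66 ways to split 10 among 3 variables.
Subtract solutions that violate a single cap (substitute x_i' = x_i − (cap_i+1)): x_1 ≥ 7 gives C(5,2) = 10; x_2 ≥ 4 gives C(8,2) = 28; x_3 ≥ 8 gives C(4,2) = 6. Together 44.
No two caps can be exceeded simultaneously, so the pair terms are all 0.
By inclusion–exclusion the count is 66 − 44 + 0 = 22.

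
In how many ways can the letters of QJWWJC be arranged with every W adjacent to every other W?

Treat the 2 copies of W as a single block. The multiset to arrange is then {WW, C, J, J, Q}, 5 items in all.
That gives (5)!/(2!) = 60 arrangements.

60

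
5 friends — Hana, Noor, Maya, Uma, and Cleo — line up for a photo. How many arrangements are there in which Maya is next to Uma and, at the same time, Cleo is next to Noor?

Treat {Maya,Uma} as one block (2 orders) and {Cleo,Noor} as another (2 orders).
That leaves 3 units to arrange: 2 × 2 × 3! = 4 × 6 = 24.

24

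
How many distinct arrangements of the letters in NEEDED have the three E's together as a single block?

12

Treat the 3 copies of E as a single block. The multiset to arrange is then {EEE, D, D, N}, 4 items in all.
That gives (4)!/(2!) = 12 arrangements.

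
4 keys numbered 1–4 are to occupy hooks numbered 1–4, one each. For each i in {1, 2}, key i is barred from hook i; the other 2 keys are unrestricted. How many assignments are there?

14

Let Aᵢ (for i ∈ {1, 2}) be the placements that put key i in its forbidden hook. Any j of these fix j positions, leaving (4−j)! ways to fill the rest, and there are C(2,j) ways to pick which j.
By inclusion–exclusion, the number of valid placements is Σ_{j=0}^{2} (−1)^j C(2,j)·(4−j)!.
Computing: 24 − 12 + 2 = 14.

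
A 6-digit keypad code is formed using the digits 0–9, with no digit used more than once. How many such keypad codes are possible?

151200

Choose and order 6 of the 10 symbols: the first digit has 10 options, the next 9, and so on down to 5.
10 × 9 × 8 × 7 × 6 × 5 = 151200.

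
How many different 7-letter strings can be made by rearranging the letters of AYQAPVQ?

1260

The 7 letters of AYQAPVQ have repeats: A appearing twice and Q appearing twice.
The number of distinct arrangements is 7!/(2!·2!) = 5040/4 = 1260.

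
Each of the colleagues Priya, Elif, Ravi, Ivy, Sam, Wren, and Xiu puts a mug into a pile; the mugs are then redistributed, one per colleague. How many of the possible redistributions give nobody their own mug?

1854

This is the derangement count D_7: permutations of 7 items with no fixed point.
By inclusion–exclusion this is Σ_{j=0}^{7} (−1)^j C(7,j)·(7−j)!.
Computing: 5040 − 5040 + 2520 − 840 + 210 − 42 + 7 − 1 = 1854.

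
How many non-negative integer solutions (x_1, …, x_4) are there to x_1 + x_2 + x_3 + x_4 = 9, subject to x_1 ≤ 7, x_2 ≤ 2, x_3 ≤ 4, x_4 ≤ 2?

By stars and bars, unrestricted non-negative solutions to x_1+…+x_4 = 9 number C(9+3,3) = 220.
Subtract solutions that violate a single cap (substitute x_i' = x_i − (cap_i+1)): x_1 ≥ 8 gives C(4,3) = 4; x_2 ≥ 3 gives C(9,3) = 84; x_3 ≥ 5 gives C(7,3) = 35; x_4 ≥ 3 gives C(9,3) = 84. Together 207.
Add back pairs where two caps are both exceeded: 0 + 0 + 0 + 4 + 20 + 4 = 28.
By inclusion–exclusion the count is 220 − 207 + 28 = 41.

41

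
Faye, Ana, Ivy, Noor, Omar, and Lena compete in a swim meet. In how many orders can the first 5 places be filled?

There are 6 choices for 1st place, 5 for 2nd, and so on down to 2 for position 5.
That gives 6 × 5 × 4 × 3 × 2 = 720.

720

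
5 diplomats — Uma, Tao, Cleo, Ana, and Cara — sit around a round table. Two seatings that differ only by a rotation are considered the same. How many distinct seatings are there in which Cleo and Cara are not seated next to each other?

Without the restriction there are (4)! = 24 seatings.
Those with Cleo next to Cara: fuse the pair into one unit and seat 4 units around a circle — 2·(3)! = 12.
Subtracting, 24 − 12 = 12.

12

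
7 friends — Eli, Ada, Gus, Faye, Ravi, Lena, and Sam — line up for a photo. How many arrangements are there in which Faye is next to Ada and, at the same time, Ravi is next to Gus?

Treat {Faye,Ada} as one block (2 orders) and {Ravi,Gus} as another (2 orders).
That leaves 5 units to arrange: 2 × 2 × 5! = 4 × 120 = 480.

480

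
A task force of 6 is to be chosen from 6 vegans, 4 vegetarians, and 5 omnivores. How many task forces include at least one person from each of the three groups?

4250

Unrestricted: C(15,6) = 5005 ways to pick any 6 of the 15.
Selections missing a whole group: no vegans → C(9,6) = 84; no vegetarians → C(11,6) = 462; no omnivores → C(10,6) = 210.
Add back selections omitting two groups (i.e. drawn from a single group): C(6,6) + C(4,6) + C(5,6) = 1.
By inclusion–exclusion: 5005 − 756 + 1 = 4250.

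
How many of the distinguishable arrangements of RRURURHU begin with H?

Fix H in the first position and arrange the remaining 7 letters.
Those 7 letters have R appearing 4 times and U appearing 3 times, giving (7)!/(4!·3!) = 35.

35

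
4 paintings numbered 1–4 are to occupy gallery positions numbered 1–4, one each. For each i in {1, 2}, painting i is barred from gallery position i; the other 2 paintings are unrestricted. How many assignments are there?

14

Let Aᵢ (for i ∈ {1, 2}) be the placements that put painting i in its forbidden gallery position. Any j of these fix j positions, leaving (4−j)! ways to fill the rest, and there are C(2,j) ways to pick which j.
By inclusion–exclusion, the number of valid placements is Σ_{j=0}^{2} (−1)^j C(2,j)·(4−j)!.
Computing: 24 − 12 + 2 = 14.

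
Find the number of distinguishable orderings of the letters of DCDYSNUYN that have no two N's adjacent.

There are 9!/(2!·2!·2!) = 45360 arrangements of DCDYSNUYN in total.
If the two N's are adjacent, glue them into one block, leaving 8 items to arrange: (8)!/(2!·2!) = 10080 ways.
Subtracting, 45360 − 10080 = 35280 arrangements keep the N's apart.

35280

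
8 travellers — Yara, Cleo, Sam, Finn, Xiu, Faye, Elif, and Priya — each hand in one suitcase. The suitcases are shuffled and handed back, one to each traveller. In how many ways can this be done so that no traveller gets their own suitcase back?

Count assignments avoiding every fixed point. For any j of the 8 travellers fixed to their own suitcase, the other 8−j can be arranged in (8−j)! ways.
By inclusion–exclusion this is Σ_{j=0}^{8} (−1)^j C(8,j)·(8−j)!.
Computing: 40320 − 40320 + 20160 − 6720 + 1680 − 336 + 56 − 8 + 1 = 14833.

14833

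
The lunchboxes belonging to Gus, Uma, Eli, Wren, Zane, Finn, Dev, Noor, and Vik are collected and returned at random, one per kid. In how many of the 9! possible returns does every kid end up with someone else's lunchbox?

133496

Count assignments avoiding every fixed point. For any j of the 9 kids fixed to their own lunchbox, the other 9−j can be arranged in (9−j)! ways.
By inclusion–exclusion this is Σ_{j=0}^{9} (−1)^j C(9,j)·(9−j)!.
Computing: 362880 − 362880 + 181440 − 60480 + 15120 − 3024 + 504 − 72 + 9 − 1 = 133496.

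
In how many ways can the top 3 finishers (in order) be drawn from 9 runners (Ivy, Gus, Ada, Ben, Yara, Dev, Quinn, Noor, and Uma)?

There are 9 choices for 1st place, 8 for 2nd, and 7 for 3rd.
That gives 9 × 8 × 7 = 504.

504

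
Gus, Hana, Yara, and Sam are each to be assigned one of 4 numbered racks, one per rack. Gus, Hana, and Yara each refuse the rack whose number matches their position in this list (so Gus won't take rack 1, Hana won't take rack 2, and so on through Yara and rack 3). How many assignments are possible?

Let Aᵢ (for i ∈ {1, 2, 3}) be the placements that put person i in their forbidden rack. Any j of these fix j positions, leaving (4−j)! ways to fill the rest, and there are C(3,j) ways to pick which j.
By inclusion–exclusion, the number of valid placements is Σ_{j=0}^{3} (−1)^j C(3,j)·(4−j)!.
Computing: 24 − 18 + 6 − 1 = 11.

11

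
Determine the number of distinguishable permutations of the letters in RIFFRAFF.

Letter multiplicities in RIFFRAFF: A×1, F×4, I×1, R×2.
So there are 8! / (4!·2!) = 840 distinguishable arrangements.

840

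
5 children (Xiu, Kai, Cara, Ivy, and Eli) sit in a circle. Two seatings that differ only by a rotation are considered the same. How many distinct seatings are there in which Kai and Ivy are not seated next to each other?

12

Without the restriction there are (4)! = 24 seatings.
Seatings with Kai beside Ivy: treat them as a block with 2 internal orders, giving 2 × (3)! = 12.
Subtracting, 24 − 12 = 12.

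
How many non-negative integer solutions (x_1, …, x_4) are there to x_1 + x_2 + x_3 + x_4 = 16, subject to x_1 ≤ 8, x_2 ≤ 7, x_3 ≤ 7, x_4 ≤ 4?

206

Without the upper bounds there are C(19,3) = 969 ways to split 16 among 4 variables.
Subtract solutions that violate a single cap (substitute x_i' = x_i − (cap_i+1)): x_1 ≥ 9 gives C(10,3) = 120; x_2 ≥ 8 gives C(11,3) = 165; x_3 ≥ 8 gives C(11,3) = 165; x_4 ≥ 5 gives C(14,3) = 364. Together 814.
Add back pairs where two caps are both exceeded: 0 + 0 + 10 + 1 + 20 + 20 = 51.
By inclusion–exclusion the count is 969 − 814 + 51 = 206.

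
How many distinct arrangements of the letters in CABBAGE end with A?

360

With the last slot taken by A, it remains to arrange the other 6 letters (CBBAGE).
Those 6 letters have B appearing twice, giving (6)!/(2!) = 360.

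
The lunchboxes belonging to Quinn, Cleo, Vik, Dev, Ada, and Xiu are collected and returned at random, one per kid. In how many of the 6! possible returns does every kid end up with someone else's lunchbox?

Count assignments avoiding every fixed point. For any j of the 6 kids fixed to their own lunchbox, the other 6−j can be arranged in (6−j)! ways.
By inclusion–exclusion this is Σ_{j=0}^{6} (−1)^j C(6,j)·(6−j)!.
Computing: 720 − 720 + 360 − 120 + 30 − 6 + 1 = 265.

265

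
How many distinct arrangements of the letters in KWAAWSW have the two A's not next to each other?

300

Total arrangements of KWAAWSW: 7!/(3!·2!) = 420.
Arrangements with the A's together: treat AA as one letter, giving (6)!/(3!) = 120.
Hence 420 − 120 = 300.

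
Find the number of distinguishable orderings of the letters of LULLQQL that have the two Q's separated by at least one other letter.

75

There are 7!/(4!·2!) = 105 arrangements of LULLQQL in total.
Arrangements with the Q's together: treat QQ as one letter, giving (6)!/(4!) = 30.
Hence 105 − 30 = 75.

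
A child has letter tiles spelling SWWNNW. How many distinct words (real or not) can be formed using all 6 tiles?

SWWNNW has 6 letters with N appearing twice and W appearing 3 times.
Dividing 6! = 720 by 3!·2! = 12 for the repeated letters gives 60.

60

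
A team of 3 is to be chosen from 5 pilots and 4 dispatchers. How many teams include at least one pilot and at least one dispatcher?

70

Total 3-person selections from all 9: C(9,3) = 84.
Subtract selections that omit an entire group: no pilots → C(4,3) = 4; no dispatchers → C(5,3) = 10.
Both groups omitted at once is impossible, so 84 − 14 = 70.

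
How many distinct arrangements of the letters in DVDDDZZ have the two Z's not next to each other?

There are 7!/(4!·2!) = 105 arrangements of DVDDDZZ in total.
If the two Z's are adjacent, glue them into one block, leaving 6 items to arrange: (6)!/(4!) = 30 ways.
Subtracting, 105 − 30 = 75 arrangements keep the Z's apart.

75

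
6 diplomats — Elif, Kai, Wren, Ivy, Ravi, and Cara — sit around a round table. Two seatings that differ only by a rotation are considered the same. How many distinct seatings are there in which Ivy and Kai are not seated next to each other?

72

All circular seatings of 6 people number (5)! = 120.
Those with Ivy next to Kai: fuse the pair into one unit and seat 5 units around a circle — 2·(4)! = 48.
Subtracting, 120 − 48 = 72.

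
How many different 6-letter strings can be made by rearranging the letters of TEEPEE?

30

TEEPEE has 6 letters with E appearing 4 times.
So there are 6! / (4!) = 30 distinguishable arrangements.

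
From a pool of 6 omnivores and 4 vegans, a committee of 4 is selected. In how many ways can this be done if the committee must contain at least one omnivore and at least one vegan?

194

Unrestricted: C(10,4) = 210 ways to pick any 4 of the 10.
Subtract selections that omit an entire group: no omnivores → C(4,4) = 1; no vegans → C(6,4) = 15.
Both groups omitted at once is impossible, so 210 − 16 = 194.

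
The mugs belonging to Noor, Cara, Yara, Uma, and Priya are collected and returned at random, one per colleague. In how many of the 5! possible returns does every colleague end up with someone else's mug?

44

Count assignments avoiding every fixed point. For any j of the 5 colleagues fixed to their own mug, the other 5−j can be arranged in (5−j)! ways.
By inclusion–exclusion this is Σ_{j=0}^{5} (−1)^j C(5,j)·(5−j)!.
Computing: 120 − 120 + 60 − 20 + 5 − 1 = 44.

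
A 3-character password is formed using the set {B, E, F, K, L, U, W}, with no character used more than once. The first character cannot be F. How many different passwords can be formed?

The first character has 7−1 = 6 choices (anything except F).
The remaining 2 characters are filled from the other 6 symbols without repetition: 6 × 5 = 30.
Total: 6 × 30 = 180.

180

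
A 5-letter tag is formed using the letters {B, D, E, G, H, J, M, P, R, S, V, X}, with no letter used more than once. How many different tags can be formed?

This is a permutation of 5 out of 12: P(12,5) = 12!/7!.
12 × 11 × 10 × 9 × 8 = 95040.

95040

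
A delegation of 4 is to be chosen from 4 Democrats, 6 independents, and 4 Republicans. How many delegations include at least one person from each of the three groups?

528

With no constraint there are C(14,4) = 1001 possible selections.
Selections missing a whole group: no Democrats → C(10,4) = 210; no independents → C(8,4) = 70; no Republicans → C(10,4) = 210.
Add back selections omitting two groups (i.e. drawn from a single group): C(4,4) + C(6,4) + C(4,4) = 17.
By inclusion–exclusion: 1001 − 490 + 17 = 528.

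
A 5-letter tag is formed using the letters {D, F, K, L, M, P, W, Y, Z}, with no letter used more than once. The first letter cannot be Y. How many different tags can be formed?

13440

The first letter has 9−1 = 8 choices (anything except Y).
The remaining 4 letters are filled from the other 8 symbols without repetition: 8 × 7 × 6 × 5 = 1680.
Total: 8 × 1680 = 13440.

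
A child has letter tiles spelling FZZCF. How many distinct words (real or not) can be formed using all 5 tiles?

30

The 5 letters of FZZCF have repeats: F appearing twice and Z appearing twice.
Dividing 5! = 120 by 2!·2! = 4 for the repeated letters gives 30.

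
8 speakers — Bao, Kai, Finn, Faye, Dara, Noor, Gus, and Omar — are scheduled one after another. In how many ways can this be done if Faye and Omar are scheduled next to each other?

Glue Faye and Omar into one block (2 internal orders), leaving 7 units to arrange in a row.
So the count is 2·(7)! = 10080.

10080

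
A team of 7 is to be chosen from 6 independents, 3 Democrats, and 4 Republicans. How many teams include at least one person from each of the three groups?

Total 7-person selections from all 13: C(13,7) = 1716.
Subtract selections that omit an entire group: no independents → C(7,7) = 1; no Democrats → C(10,7) = 120; no Republicans → C(9,7) = 36.
Add back selections omitting two groups (i.e. drawn from a single group): C(6,7) + C(3,7) + C(4,7) = 0.
By inclusion–exclusion: 1716 − 157 + 0 = 1559.

1559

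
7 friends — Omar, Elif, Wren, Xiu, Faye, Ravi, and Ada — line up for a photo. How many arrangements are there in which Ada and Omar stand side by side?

1440

Glue Ada and Omar into one block (2 internal orders), leaving 6 units to arrange in a row.
So the count is 2·(6)! = 1440.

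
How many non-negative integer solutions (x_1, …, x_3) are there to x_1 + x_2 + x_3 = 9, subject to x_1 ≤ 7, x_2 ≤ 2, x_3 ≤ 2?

By stars and bars, unrestricted non-negative solutions to x_1+…+x_3 = 9 number C(9+2,2) = 55.
Subtract solutions that violate a single cap (substitute x_i' = x_i − (cap_i+1)): x_1 ≥ 8 gives C(3,2) = 3; x_2 ≥ 3 gives C(8,2) = 28; x_3 ≥ 3 gives C(8,2) = 28. Together 59.
Add back pairs where two caps are both exceeded: 0 + 0 + 10 = 10.
By inclusion–exclusion the count is 55 − 59 + 10 = 6.

6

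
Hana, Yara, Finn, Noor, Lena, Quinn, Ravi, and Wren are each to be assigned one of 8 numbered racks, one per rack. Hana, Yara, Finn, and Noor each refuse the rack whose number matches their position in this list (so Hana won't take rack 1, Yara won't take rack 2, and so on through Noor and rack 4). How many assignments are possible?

Let Aᵢ (for 1 ≤ i ≤ 4) be the placements that put person i in their forbidden rack. Any j of these fix j positions, leaving (8−j)! ways to fill the rest, and there are C(4,j) ways to pick which j.
By inclusion–exclusion, the number of valid placements is Σ_{j=0}^{4} (−1)^j C(4,j)·(8−j)!.
Computing: 40320 − 20160 + 4320 − 480 + 24 = 24024.

24024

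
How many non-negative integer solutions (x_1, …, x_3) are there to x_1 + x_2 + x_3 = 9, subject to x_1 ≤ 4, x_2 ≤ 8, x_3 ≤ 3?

Ignoring the caps, the number of non-negative solutions to x_1+…+x_3 = 9 is C(11,2) = 55.
Subtract solutions that violate a single cap (substitute x_i' = x_i − (cap_i+1)): x_1 ≥ 5 gives C(6,2) = 15; x_2 ≥ 9 gives C(2,2) = 1; x_3 ≥ 4 gives C(7,2) = 21. Together 37.
Add back pairs where two caps are both exceeded: 0 + 1 + 0 = 1.
By inclusion–exclusion the count is 55 − 37 + 1 = 19.

19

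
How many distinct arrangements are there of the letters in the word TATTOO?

60

Letter multiplicities in TATTOO: A×1, O×2, T×3.
The number of distinct arrangements is 6!/(3!·2!) = 720/12 = 60.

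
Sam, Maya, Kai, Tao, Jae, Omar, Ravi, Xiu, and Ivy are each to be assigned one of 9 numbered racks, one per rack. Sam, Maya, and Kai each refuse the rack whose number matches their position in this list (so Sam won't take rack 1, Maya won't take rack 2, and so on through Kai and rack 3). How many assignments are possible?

Let Aᵢ (for i ∈ {1, 2, 3}) be the placements that put person i in their forbidden rack. Any j of these fix j positions, leaving (9−j)! ways to fill the rest, and there are C(3,j) ways to pick which j.
By inclusion–exclusion, the number of valid placements is Σ_{j=0}^{3} (−1)^j C(3,j)·(9−j)!.
Computing: 362880 − 120960 + 15120 − 720 = 256320.

256320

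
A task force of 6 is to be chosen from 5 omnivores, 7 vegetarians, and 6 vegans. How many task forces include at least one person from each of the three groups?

15470

Unrestricted: C(18,6) = 18564 ways to pick any 6 of the 18.
Selections missing a whole group: no omnivores → C(13,6) = 1716; no vegetarians → C(11,6) = 462; no vegans → C(12,6) = 924.
Add back selections omitting two groups (i.e. drawn from a single group): C(5,6) + C(7,6) + C(6,6) = 8.
By inclusion–exclusion: 18564 − 3102 + 8 = 15470.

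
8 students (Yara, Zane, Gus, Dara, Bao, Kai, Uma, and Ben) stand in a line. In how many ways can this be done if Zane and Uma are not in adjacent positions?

30240

Of the 8! = 40320 arrangements, those with Zane and Uma adjacent number 2 × 7! = 10080 (treat the pair as a block with 2 internal orders).
Complementary counting: 40320 − 10080 = 30240.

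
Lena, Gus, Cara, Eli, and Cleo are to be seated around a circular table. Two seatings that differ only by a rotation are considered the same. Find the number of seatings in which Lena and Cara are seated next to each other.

12

Glue Lena and Cara into a block (2 internal orders). Seating 4 units around a circle gives (3)! arrangements.
So 2 × (3)! = 2 × 6 = 12.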